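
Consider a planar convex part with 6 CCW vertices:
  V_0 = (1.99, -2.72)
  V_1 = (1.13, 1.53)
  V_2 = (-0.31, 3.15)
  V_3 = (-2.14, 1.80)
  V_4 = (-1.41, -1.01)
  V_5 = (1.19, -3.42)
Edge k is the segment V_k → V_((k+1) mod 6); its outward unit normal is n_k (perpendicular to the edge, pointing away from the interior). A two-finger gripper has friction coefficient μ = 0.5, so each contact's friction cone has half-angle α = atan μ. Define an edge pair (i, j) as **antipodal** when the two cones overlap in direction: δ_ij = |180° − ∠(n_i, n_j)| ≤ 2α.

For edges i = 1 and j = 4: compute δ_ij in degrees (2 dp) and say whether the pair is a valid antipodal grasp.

δ = 5.54°, valid

α = atan 0.5 = 26.57°;  2α = 53.13°
edge 1: e_1 = (-1.44, +1.62);  n_1 = (+0.7474, +0.6644)
edge 4: e_4 = (+2.60, -2.41);  n_4 = (-0.6798, -0.7334)
∠(n_1, n_4) = 174.46°
δ = |180° − 174.46°| = 5.54°
5.54° ≤ 2α = 53.13°  →  valid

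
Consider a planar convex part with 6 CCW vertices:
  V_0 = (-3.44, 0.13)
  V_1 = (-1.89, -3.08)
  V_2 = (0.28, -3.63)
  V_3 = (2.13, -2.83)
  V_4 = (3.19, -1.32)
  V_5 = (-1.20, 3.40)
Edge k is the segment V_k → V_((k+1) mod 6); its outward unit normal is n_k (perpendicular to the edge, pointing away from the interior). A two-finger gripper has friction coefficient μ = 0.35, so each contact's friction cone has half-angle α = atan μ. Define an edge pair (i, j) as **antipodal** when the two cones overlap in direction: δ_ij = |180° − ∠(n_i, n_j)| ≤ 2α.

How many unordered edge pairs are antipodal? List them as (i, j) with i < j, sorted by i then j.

α = atan 0.35 = 19.29°;  2α = 38.58°
n_0 = (-0.9005, -0.4348)
n_1 = (-0.2457, -0.9693)
n_2 = (+0.3969, -0.9179)
n_3 = (+0.8185, -0.5746)
n_4 = (+0.7322, +0.6810)
n_5 = (-0.8250, +0.5651)
  (0,1): δ = 130.00°  ·
  (0,2): δ = 92.39°  ·
  (0,3): δ = 60.84°  ·
  (0,4): δ = 17.15°  ✓
  (0,5): δ = 119.81°  ·
  (1,2): δ = 142.39°  ·
  (1,3): δ = 110.85°  ·
  (1,4): δ = 32.85°  ✓
  (1,5): δ = 69.81°  ·
  (2,3): δ = 148.45°  ·
  (2,4): δ = 70.46°  ·
  (2,5): δ = 32.20°  ✓
  (3,4): δ = 102.01°  ·
  (3,5): δ = 0.66°  ✓
  (4,5): δ = 77.34°  ·
antipodal pairs: 4

count = 4; pairs: (0,4), (1,4), (2,5), (3,5)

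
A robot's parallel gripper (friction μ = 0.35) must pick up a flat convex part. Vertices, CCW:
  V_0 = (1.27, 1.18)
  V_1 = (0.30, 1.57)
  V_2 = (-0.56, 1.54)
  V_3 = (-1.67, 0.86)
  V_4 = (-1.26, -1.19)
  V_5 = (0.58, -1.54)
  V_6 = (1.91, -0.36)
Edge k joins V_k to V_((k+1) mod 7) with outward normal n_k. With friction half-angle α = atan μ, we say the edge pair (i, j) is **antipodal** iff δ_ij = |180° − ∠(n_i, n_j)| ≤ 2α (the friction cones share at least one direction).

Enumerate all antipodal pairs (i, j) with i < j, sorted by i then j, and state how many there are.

count = 4; pairs: (0,4), (1,4), (2,5), (3,6)

α = atan 0.35 = 19.29°;  2α = 38.58°
n_0 = (+0.3730, +0.9278)
n_1 = (-0.0349, +0.9994)
n_2 = (-0.5224, +0.8527)
n_3 = (-0.9806, -0.1961)
n_4 = (-0.1869, -0.9824)
n_5 = (+0.6637, -0.7480)
n_6 = (+0.9234, +0.3838)
  (0,1): δ = 156.10°  ·
  (0,2): δ = 126.60°  ·
  (0,3): δ = 56.79°  ·
  (0,4): δ = 11.13°  ✓
  (0,5): δ = 63.48°  ·
  (0,6): δ = 134.47°  ·
  (1,2): δ = 150.51°  ·
  (1,3): δ = 80.69°  ·
  (1,4): δ = 12.77°  ✓
  (1,5): δ = 39.58°  ·
  (1,6): δ = 110.57°  ·
  (2,3): δ = 110.18°  ·
  (2,4): δ = 42.26°  ·
  (2,5): δ = 10.09°  ✓
  (2,6): δ = 81.07°  ·
  (3,4): δ = 112.08°  ·
  (3,5): δ = 59.73°  ·
  (3,6): δ = 11.26°  ✓
  (4,5): δ = 127.65°  ·
  (4,6): δ = 56.66°  ·
  (5,6): δ = 109.01°  ·
antipodal pairs: 4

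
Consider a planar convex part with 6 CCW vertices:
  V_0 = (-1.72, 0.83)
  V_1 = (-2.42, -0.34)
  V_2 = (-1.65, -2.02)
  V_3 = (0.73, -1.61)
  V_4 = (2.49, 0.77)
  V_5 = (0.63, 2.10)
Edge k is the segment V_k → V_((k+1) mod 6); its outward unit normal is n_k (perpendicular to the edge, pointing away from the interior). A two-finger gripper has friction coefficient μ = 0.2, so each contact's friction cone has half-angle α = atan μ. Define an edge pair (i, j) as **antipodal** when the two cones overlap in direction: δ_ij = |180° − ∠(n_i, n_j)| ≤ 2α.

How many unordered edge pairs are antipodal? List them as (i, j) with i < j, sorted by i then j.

α = atan 0.2 = 11.31°;  2α = 22.62°
n_0 = (-0.8581, +0.5134)
n_1 = (-0.9091, -0.4167)
n_2 = (+0.1698, -0.9855)
n_3 = (+0.8040, -0.5946)
n_4 = (+0.5817, +0.8134)
n_5 = (-0.4754, +0.8797)
  (0,1): δ = 124.48°  ·
  (0,2): δ = 49.33°  ·
  (0,3): δ = 5.59°  ✓
  (0,4): δ = 85.32°  ·
  (0,5): δ = 149.28°  ·
  (1,2): δ = 104.85°  ·
  (1,3): δ = 61.11°  ·
  (1,4): δ = 29.81°  ·
  (1,5): δ = 93.76°  ·
  (2,3): δ = 136.26°  ·
  (2,4): δ = 45.34°  ·
  (2,5): δ = 18.61°  ✓
  (3,4): δ = 89.08°  ·
  (3,5): δ = 25.13°  ·
  (4,5): δ = 116.05°  ·
antipodal pairs: 2

count = 2; pairs: (0,3), (2,5)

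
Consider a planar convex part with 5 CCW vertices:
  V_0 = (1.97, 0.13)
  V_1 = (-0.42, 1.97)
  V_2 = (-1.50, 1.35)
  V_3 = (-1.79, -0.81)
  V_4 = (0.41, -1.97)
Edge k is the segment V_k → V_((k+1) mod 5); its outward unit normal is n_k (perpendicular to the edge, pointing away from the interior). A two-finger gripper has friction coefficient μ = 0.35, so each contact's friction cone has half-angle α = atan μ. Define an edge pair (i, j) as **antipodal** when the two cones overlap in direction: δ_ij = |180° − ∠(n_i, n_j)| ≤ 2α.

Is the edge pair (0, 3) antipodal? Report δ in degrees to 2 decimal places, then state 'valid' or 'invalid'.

α = atan 0.35 = 19.29°;  2α = 38.58°
edge 0: e_0 = (-2.39, +1.84);  n_0 = (+0.6100, +0.7924)
edge 3: e_3 = (+2.20, -1.16);  n_3 = (-0.4664, -0.8846)
∠(n_0, n_3) = 170.21°
δ = |180° − 170.21°| = 9.79°
9.79° ≤ 2α = 38.58°  →  valid

δ = 9.79°, valid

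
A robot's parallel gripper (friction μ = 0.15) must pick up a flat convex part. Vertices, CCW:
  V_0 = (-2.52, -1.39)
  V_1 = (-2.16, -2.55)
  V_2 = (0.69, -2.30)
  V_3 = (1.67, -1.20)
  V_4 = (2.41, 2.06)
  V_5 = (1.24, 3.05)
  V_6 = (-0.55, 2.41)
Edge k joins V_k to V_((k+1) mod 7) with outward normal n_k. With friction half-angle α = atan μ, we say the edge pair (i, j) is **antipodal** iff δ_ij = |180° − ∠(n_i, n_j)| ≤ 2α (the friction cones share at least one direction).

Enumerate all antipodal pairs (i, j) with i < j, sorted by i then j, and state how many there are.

count = 3; pairs: (1,5), (2,6), (3,6)

α = atan 0.15 = 8.53°;  2α = 17.06°
n_0 = (-0.9551, -0.2964)
n_1 = (+0.0874, -0.9962)
n_2 = (+0.7467, -0.6652)
n_3 = (+0.9752, -0.2214)
n_4 = (+0.6459, +0.7634)
n_5 = (-0.3367, +0.9416)
n_6 = (-0.8878, +0.4602)
  (0,1): δ = 102.23°  ·
  (0,2): δ = 58.94°  ·
  (0,3): δ = 30.03°  ·
  (0,4): δ = 32.52°  ·
  (0,5): δ = 92.43°  ·
  (0,6): δ = 135.36°  ·
  (1,2): δ = 136.71°  ·
  (1,3): δ = 107.80°  ·
  (1,4): δ = 45.25°  ·
  (1,5): δ = 14.66°  ✓
  (1,6): δ = 57.58°  ·
  (2,3): δ = 151.09°  ·
  (2,4): δ = 88.54°  ·
  (2,5): δ = 28.63°  ·
  (2,6): δ = 14.29°  ✓
  (3,4): δ = 117.45°  ·
  (3,5): δ = 57.54°  ·
  (3,6): δ = 14.61°  ✓
  (4,5): δ = 120.09°  ·
  (4,6): δ = 77.17°  ·
  (5,6): δ = 137.08°  ·
antipodal pairs: 3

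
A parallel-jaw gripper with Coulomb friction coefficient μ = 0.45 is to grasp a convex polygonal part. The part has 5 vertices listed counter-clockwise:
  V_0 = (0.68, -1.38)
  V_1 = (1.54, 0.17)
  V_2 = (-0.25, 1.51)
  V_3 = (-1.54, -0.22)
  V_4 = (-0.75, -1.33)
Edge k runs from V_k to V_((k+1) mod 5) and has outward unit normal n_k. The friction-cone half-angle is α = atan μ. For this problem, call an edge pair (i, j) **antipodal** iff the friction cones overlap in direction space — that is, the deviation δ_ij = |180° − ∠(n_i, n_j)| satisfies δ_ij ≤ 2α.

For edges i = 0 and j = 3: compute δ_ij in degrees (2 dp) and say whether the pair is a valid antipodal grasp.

δ = 64.46°, invalid

α = atan 0.45 = 24.23°;  2α = 48.46°
edge 0: e_0 = (+0.86, +1.55);  n_0 = (+0.8744, -0.4852)
edge 3: e_3 = (+0.79, -1.11);  n_3 = (-0.8147, -0.5798)
∠(n_0, n_3) = 115.54°
δ = |180° − 115.54°| = 64.46°
64.46° > 2α = 48.46°  →  invalid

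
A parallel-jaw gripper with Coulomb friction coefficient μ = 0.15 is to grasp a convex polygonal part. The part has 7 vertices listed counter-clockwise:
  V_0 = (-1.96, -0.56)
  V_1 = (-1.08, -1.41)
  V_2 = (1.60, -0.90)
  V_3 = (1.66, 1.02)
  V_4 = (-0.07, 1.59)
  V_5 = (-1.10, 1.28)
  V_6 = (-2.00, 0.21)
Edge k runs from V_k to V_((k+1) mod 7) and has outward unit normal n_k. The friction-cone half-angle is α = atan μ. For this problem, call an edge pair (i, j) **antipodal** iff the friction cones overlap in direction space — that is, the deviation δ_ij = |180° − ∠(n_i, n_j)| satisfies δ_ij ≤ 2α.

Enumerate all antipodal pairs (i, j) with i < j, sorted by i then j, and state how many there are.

α = atan 0.15 = 8.53°;  2α = 17.06°
n_0 = (-0.6947, -0.7193)
n_1 = (+0.1869, -0.9824)
n_2 = (+0.9995, -0.0312)
n_3 = (+0.3129, +0.9498)
n_4 = (-0.2882, +0.9576)
n_5 = (-0.7653, +0.6437)
n_6 = (-0.9987, -0.0519)
  (0,1): δ = 125.22°  ·
  (0,2): δ = 47.78°  ·
  (0,3): δ = 25.77°  ·
  (0,4): δ = 60.76°  ·
  (0,5): δ = 93.94°  ·
  (0,6): δ = 136.98°  ·
  (1,2): δ = 102.56°  ·
  (1,3): δ = 29.01°  ·
  (1,4): δ = 5.98°  ✓
  (1,5): δ = 39.16°  ·
  (1,6): δ = 82.20°  ·
  (2,3): δ = 106.45°  ·
  (2,4): δ = 71.46°  ·
  (2,5): δ = 38.28°  ·
  (2,6): δ = 4.76°  ✓
  (3,4): δ = 145.01°  ·
  (3,5): δ = 111.83°  ·
  (3,6): δ = 68.79°  ·
  (4,5): δ = 146.82°  ·
  (4,6): δ = 103.78°  ·
  (5,6): δ = 136.96°  ·
antipodal pairs: 2

count = 2; pairs: (1,4), (2,6)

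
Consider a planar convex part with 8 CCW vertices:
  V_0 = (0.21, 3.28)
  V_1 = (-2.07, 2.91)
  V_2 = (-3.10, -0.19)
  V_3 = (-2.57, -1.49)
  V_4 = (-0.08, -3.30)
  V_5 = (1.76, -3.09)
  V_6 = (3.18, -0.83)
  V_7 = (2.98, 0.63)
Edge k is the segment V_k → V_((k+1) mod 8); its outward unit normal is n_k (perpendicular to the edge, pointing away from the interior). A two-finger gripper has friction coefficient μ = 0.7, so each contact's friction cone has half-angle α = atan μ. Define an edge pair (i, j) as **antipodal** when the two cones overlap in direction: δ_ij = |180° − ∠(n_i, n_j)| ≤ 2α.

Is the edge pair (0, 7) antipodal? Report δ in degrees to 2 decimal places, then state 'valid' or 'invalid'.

δ = 127.05°, invalid

α = atan 0.7 = 34.99°;  2α = 69.98°
edge 0: e_0 = (-2.28, -0.37);  n_0 = (-0.1602, +0.9871)
edge 7: e_7 = (-2.77, +2.65);  n_7 = (+0.6913, +0.7226)
∠(n_0, n_7) = 52.95°
δ = |180° − 52.95°| = 127.05°
127.05° > 2α = 69.98°  →  invalid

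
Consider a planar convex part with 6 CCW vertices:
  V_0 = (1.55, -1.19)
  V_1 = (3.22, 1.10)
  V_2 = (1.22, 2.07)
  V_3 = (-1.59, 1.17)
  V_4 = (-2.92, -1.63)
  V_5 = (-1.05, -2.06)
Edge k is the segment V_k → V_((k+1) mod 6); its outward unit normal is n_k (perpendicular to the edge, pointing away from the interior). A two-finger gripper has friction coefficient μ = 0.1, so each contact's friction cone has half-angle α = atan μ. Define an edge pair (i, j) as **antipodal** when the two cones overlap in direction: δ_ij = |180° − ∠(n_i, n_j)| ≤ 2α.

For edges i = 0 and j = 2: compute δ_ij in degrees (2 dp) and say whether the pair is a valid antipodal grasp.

α = atan 0.1 = 5.71°;  2α = 11.42°
edge 0: e_0 = (+1.67, +2.29);  n_0 = (+0.8080, -0.5892)
edge 2: e_2 = (-2.81, -0.90);  n_2 = (-0.3050, +0.9523)
∠(n_0, n_2) = 143.86°
δ = |180° − 143.86°| = 36.14°
36.14° > 2α = 11.42°  →  invalid

δ = 36.14°, invalid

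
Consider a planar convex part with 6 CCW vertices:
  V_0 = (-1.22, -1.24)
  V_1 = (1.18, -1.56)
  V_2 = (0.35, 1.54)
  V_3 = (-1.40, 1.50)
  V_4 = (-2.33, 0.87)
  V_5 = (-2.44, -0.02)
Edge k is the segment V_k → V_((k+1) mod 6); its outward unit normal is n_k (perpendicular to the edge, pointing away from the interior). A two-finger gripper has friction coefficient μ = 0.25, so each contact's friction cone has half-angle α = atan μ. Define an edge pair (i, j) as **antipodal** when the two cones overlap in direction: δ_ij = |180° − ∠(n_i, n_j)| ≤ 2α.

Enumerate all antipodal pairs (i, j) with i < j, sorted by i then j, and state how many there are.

α = atan 0.25 = 14.04°;  2α = 28.07°
n_0 = (-0.1322, -0.9912)
n_1 = (+0.9660, +0.2586)
n_2 = (-0.0229, +0.9997)
n_3 = (-0.5608, +0.8279)
n_4 = (-0.9924, +0.1227)
n_5 = (-0.7071, -0.7071)
  (0,1): δ = 67.42°  ·
  (0,2): δ = 8.90°  ✓
  (0,3): δ = 41.71°  ·
  (0,4): δ = 90.55°  ·
  (0,5): δ = 142.59°  ·
  (1,2): δ = 103.68°  ·
  (1,3): δ = 70.87°  ·
  (1,4): δ = 22.03°  ✓
  (1,5): δ = 30.01°  ·
  (2,3): δ = 147.19°  ·
  (2,4): δ = 98.36°  ·
  (2,5): δ = 46.31°  ·
  (3,4): δ = 131.16°  ·
  (3,5): δ = 79.11°  ·
  (4,5): δ = 127.95°  ·
antipodal pairs: 2

count = 2; pairs: (0,2), (1,4)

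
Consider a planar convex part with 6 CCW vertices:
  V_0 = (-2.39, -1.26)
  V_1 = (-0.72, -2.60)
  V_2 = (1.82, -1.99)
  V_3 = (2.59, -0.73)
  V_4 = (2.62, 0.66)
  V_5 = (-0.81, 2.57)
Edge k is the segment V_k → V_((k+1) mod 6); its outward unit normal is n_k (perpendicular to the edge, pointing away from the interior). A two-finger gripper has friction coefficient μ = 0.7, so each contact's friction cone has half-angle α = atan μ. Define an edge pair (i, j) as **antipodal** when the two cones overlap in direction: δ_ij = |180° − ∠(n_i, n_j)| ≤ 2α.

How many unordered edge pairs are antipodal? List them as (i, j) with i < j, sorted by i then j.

count = 6; pairs: (0,3), (0,4), (1,4), (1,5), (2,5), (3,5)

α = atan 0.7 = 34.99°;  2α = 69.98°
n_0 = (-0.6258, -0.7800)
n_1 = (+0.2335, -0.9724)
n_2 = (+0.8533, -0.5215)
n_3 = (+0.9998, -0.0216)
n_4 = (+0.4865, +0.8737)
n_5 = (-0.9244, +0.3814)
  (0,1): δ = 127.75°  ·
  (0,2): δ = 82.69°  ·
  (0,3): δ = 52.49°  ✓
  (0,4): δ = 9.63°  ✓
  (0,5): δ = 106.33°  ·
  (1,2): δ = 134.93°  ·
  (1,3): δ = 104.74°  ·
  (1,4): δ = 42.62°  ✓
  (1,5): δ = 54.08°  ✓
  (2,3): δ = 149.81°  ·
  (2,4): δ = 87.68°  ·
  (2,5): δ = 9.01°  ✓
  (3,4): δ = 117.87°  ·
  (3,5): δ = 21.18°  ✓
  (4,5): δ = 83.31°  ·
antipodal pairs: 6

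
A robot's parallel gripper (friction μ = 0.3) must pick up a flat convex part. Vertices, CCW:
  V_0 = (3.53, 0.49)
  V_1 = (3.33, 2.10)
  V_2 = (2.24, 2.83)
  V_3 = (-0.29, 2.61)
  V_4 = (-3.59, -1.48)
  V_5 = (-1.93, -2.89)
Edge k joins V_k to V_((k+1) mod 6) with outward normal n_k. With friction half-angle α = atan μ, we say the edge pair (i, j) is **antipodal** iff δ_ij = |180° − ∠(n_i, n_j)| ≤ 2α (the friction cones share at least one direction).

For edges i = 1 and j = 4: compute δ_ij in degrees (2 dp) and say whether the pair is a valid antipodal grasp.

α = atan 0.3 = 16.70°;  2α = 33.40°
edge 1: e_1 = (-1.09, +0.73);  n_1 = (+0.5565, +0.8309)
edge 4: e_4 = (+1.66, -1.41);  n_4 = (-0.6474, -0.7622)
∠(n_1, n_4) = 173.47°
δ = |180° − 173.47°| = 6.53°
6.53° ≤ 2α = 33.40°  →  valid

δ = 6.53°, valid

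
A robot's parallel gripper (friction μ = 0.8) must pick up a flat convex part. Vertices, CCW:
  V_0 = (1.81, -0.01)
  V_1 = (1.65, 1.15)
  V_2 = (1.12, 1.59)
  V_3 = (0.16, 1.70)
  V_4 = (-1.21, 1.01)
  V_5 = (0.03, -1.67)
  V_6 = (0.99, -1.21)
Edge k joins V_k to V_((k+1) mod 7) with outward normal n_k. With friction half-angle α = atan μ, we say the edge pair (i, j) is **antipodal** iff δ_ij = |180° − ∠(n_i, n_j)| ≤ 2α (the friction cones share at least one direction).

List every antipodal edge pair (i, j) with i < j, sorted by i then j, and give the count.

α = atan 0.8 = 38.66°;  2α = 77.32°
n_0 = (+0.9906, +0.1366)
n_1 = (+0.6388, +0.7694)
n_2 = (+0.1138, +0.9935)
n_3 = (-0.4498, +0.8931)
n_4 = (-0.9076, -0.4199)
n_5 = (+0.4321, -0.9018)
n_6 = (+0.8256, -0.5642)
  (0,1): δ = 137.55°  ·
  (0,2): δ = 104.39°  ·
  (0,3): δ = 71.12°  ✓
  (0,4): δ = 16.98°  ✓
  (0,5): δ = 107.75°  ·
  (0,6): δ = 137.80°  ·
  (1,2): δ = 146.84°  ·
  (1,3): δ = 113.57°  ·
  (1,4): δ = 25.47°  ✓
  (1,5): δ = 65.30°  ✓
  (1,6): δ = 95.35°  ·
  (2,3): δ = 146.73°  ·
  (2,4): δ = 58.63°  ✓
  (2,5): δ = 32.14°  ✓
  (2,6): δ = 62.19°  ✓
  (3,4): δ = 91.90°  ·
  (3,5): δ = 1.13°  ✓
  (3,6): δ = 28.92°  ✓
  (4,5): δ = 89.23°  ·
  (4,6): δ = 59.18°  ✓
  (5,6): δ = 149.95°  ·
antipodal pairs: 10

count = 10; pairs: (0,3), (0,4), (1,4), (1,5), (2,4), (2,5), (2,6), (3,5), (3,6), (4,6)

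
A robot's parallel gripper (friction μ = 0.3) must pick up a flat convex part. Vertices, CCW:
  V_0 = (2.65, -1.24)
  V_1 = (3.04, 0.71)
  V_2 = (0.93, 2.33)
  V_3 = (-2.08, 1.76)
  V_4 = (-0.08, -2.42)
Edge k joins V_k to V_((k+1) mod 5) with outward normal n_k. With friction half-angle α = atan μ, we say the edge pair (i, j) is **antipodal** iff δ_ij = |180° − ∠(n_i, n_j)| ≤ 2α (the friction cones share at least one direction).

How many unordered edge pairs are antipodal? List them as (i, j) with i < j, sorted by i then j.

α = atan 0.3 = 16.70°;  2α = 33.40°
n_0 = (+0.9806, -0.1961)
n_1 = (+0.6090, +0.7932)
n_2 = (-0.1861, +0.9825)
n_3 = (-0.9021, -0.4316)
n_4 = (+0.3968, -0.9179)
  (0,1): δ = 116.21°  ·
  (0,2): δ = 67.97°  ·
  (0,3): δ = 36.88°  ·
  (0,4): δ = 124.69°  ·
  (1,2): δ = 131.76°  ·
  (1,3): δ = 26.91°  ✓
  (1,4): δ = 60.89°  ·
  (2,3): δ = 75.15°  ·
  (2,4): δ = 12.65°  ✓
  (3,4): δ = 92.19°  ·
antipodal pairs: 2

count = 2; pairs: (1,3), (2,4)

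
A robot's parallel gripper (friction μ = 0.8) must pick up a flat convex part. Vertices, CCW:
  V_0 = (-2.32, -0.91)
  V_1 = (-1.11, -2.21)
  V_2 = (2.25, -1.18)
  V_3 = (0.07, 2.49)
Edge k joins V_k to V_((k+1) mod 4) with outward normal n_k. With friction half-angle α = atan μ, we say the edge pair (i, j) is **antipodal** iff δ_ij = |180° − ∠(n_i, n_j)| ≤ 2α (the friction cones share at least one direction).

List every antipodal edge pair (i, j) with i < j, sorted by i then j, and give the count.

count = 4; pairs: (0,2), (1,2), (1,3), (2,3)

α = atan 0.8 = 38.66°;  2α = 77.32°
n_0 = (-0.7320, -0.6813)
n_1 = (+0.2931, -0.9561)
n_2 = (+0.8598, +0.5107)
n_3 = (-0.8181, +0.5751)
  (0,1): δ = 115.90°  ·
  (0,2): δ = 12.24°  ✓
  (0,3): δ = 101.95°  ·
  (1,2): δ = 76.33°  ✓
  (1,3): δ = 37.85°  ✓
  (2,3): δ = 65.82°  ✓
antipodal pairs: 4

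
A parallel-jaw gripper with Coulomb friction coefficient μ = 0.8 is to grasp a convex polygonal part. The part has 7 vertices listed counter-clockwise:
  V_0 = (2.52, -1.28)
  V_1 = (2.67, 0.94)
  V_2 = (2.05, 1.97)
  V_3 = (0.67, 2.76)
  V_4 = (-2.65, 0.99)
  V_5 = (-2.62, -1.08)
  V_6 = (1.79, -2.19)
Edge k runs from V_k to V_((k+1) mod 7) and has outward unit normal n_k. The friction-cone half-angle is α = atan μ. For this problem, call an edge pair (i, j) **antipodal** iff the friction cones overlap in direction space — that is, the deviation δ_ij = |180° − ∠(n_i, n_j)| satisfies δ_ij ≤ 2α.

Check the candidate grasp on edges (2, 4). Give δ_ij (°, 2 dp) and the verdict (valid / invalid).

α = atan 0.8 = 38.66°;  2α = 77.32°
edge 2: e_2 = (-1.38, +0.79);  n_2 = (+0.4968, +0.8679)
edge 4: e_4 = (+0.03, -2.07);  n_4 = (-0.9999, -0.0145)
∠(n_2, n_4) = 120.62°
δ = |180° − 120.62°| = 59.38°
59.38° ≤ 2α = 77.32°  →  valid

δ = 59.38°, valid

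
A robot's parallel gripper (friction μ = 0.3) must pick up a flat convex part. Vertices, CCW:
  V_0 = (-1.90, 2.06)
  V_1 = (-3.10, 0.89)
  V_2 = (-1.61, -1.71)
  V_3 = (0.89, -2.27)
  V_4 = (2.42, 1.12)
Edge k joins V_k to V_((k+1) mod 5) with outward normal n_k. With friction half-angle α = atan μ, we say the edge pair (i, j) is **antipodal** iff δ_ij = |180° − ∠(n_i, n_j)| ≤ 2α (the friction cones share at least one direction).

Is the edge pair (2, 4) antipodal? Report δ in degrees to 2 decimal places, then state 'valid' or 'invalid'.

δ = 0.35°, valid

α = atan 0.3 = 16.70°;  2α = 33.40°
edge 2: e_2 = (+2.50, -0.56);  n_2 = (-0.2186, -0.9758)
edge 4: e_4 = (-4.32, +0.94);  n_4 = (+0.2126, +0.9771)
∠(n_2, n_4) = 179.65°
δ = |180° − 179.65°| = 0.35°
0.35° ≤ 2α = 33.40°  →  valid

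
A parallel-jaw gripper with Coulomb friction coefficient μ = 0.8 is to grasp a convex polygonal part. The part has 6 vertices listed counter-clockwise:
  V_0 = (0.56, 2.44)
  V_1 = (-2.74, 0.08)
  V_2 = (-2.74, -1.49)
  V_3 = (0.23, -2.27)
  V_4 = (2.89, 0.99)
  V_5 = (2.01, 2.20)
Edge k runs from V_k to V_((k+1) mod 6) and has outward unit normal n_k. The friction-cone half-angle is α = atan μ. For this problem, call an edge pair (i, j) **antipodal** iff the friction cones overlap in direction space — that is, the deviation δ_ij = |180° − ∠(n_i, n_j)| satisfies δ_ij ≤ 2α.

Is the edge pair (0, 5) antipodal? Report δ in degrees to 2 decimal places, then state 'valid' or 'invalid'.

δ = 135.03°, invalid

α = atan 0.8 = 38.66°;  2α = 77.32°
edge 0: e_0 = (-3.30, -2.36);  n_0 = (-0.5817, +0.8134)
edge 5: e_5 = (-1.45, +0.24);  n_5 = (+0.1633, +0.9866)
∠(n_0, n_5) = 44.97°
δ = |180° − 44.97°| = 135.03°
135.03° > 2α = 77.32°  →  invalid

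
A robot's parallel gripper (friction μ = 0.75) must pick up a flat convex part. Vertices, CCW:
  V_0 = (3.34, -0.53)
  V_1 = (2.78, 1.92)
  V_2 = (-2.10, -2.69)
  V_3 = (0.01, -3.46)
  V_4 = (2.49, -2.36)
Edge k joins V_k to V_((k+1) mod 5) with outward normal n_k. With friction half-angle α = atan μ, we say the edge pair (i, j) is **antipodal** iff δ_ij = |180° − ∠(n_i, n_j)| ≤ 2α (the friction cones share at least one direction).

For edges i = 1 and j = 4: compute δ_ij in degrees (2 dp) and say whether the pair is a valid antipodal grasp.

δ = 21.72°, valid

α = atan 0.75 = 36.87°;  2α = 73.74°
edge 1: e_1 = (-4.88, -4.61);  n_1 = (-0.6867, +0.7269)
edge 4: e_4 = (+0.85, +1.83);  n_4 = (+0.9069, -0.4213)
∠(n_1, n_4) = 158.28°
δ = |180° − 158.28°| = 21.72°
21.72° ≤ 2α = 73.74°  →  valid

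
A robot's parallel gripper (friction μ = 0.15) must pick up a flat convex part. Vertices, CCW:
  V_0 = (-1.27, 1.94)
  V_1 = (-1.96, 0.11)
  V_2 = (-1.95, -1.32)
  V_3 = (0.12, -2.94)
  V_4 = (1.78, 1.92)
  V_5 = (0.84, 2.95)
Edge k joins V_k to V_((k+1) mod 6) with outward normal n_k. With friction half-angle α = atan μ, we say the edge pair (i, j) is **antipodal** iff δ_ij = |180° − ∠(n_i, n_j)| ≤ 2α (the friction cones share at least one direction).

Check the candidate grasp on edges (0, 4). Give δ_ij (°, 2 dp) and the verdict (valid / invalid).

δ = 63.04°, invalid

α = atan 0.15 = 8.53°;  2α = 17.06°
edge 0: e_0 = (-0.69, -1.83);  n_0 = (-0.9357, +0.3528)
edge 4: e_4 = (-0.94, +1.03);  n_4 = (+0.7386, +0.6741)
∠(n_0, n_4) = 116.96°
δ = |180° − 116.96°| = 63.04°
63.04° > 2α = 17.06°  →  invalid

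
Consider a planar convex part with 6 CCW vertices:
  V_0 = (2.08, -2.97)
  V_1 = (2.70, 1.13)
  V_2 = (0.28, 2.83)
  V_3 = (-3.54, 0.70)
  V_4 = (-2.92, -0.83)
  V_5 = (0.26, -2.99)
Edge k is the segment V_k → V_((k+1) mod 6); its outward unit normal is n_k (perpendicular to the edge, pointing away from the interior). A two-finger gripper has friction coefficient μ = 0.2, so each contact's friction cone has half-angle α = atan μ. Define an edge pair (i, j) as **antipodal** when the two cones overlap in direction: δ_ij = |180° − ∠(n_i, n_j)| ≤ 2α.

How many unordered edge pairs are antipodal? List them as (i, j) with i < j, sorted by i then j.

count = 1; pairs: (1,4)

α = atan 0.2 = 11.31°;  2α = 22.62°
n_0 = (+0.9888, -0.1495)
n_1 = (+0.5748, +0.8183)
n_2 = (-0.4870, +0.8734)
n_3 = (-0.9268, -0.3756)
n_4 = (-0.5619, -0.8272)
n_5 = (+0.0110, -0.9999)
  (0,1): δ = 116.49°  ·
  (0,2): δ = 52.26°  ·
  (0,3): δ = 30.66°  ·
  (0,4): δ = 64.41°  ·
  (0,5): δ = 99.23°  ·
  (1,2): δ = 115.77°  ·
  (1,3): δ = 32.85°  ·
  (1,4): δ = 0.90°  ✓
  (1,5): δ = 35.72°  ·
  (2,3): δ = 97.08°  ·
  (2,4): δ = 63.33°  ·
  (2,5): δ = 28.51°  ·
  (3,4): δ = 146.25°  ·
  (3,5): δ = 111.43°  ·
  (4,5): δ = 145.18°  ·
antipodal pairs: 1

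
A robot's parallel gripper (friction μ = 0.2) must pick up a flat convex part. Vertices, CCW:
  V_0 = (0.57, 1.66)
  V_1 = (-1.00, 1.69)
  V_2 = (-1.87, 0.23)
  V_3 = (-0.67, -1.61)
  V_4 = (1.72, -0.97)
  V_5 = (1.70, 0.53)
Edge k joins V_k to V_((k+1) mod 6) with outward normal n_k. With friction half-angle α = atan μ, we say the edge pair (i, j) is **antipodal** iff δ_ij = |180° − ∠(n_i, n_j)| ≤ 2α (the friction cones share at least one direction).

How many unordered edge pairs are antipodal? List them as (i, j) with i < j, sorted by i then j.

α = atan 0.2 = 11.31°;  2α = 22.62°
n_0 = (+0.0191, +0.9998)
n_1 = (-0.8590, +0.5119)
n_2 = (-0.8376, -0.5463)
n_3 = (+0.2587, -0.9660)
n_4 = (+0.9999, +0.0133)
n_5 = (+0.7071, +0.7071)
  (0,1): δ = 119.70°  ·
  (0,2): δ = 55.79°  ·
  (0,3): δ = 16.09°  ✓
  (0,4): δ = 91.86°  ·
  (0,5): δ = 136.09°  ·
  (1,2): δ = 116.10°  ·
  (1,3): δ = 44.22°  ·
  (1,4): δ = 31.55°  ·
  (1,5): δ = 75.79°  ·
  (2,3): δ = 108.12°  ·
  (2,4): δ = 32.35°  ·
  (2,5): δ = 11.89°  ✓
  (3,4): δ = 104.23°  ·
  (3,5): δ = 59.99°  ·
  (4,5): δ = 135.76°  ·
antipodal pairs: 2

count = 2; pairs: (0,3), (2,5)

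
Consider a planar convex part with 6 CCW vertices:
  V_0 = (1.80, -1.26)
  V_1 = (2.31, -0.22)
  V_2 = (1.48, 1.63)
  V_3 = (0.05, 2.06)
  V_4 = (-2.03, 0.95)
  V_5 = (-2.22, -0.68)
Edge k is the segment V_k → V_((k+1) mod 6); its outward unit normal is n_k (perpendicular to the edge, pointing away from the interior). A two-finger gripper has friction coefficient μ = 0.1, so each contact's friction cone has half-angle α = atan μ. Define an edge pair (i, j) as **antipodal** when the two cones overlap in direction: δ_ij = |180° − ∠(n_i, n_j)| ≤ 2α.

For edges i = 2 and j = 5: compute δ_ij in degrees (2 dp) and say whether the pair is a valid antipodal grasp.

δ = 8.53°, valid

α = atan 0.1 = 5.71°;  2α = 11.42°
edge 2: e_2 = (-1.43, +0.43);  n_2 = (+0.2880, +0.9576)
edge 5: e_5 = (+4.02, -0.58);  n_5 = (-0.1428, -0.9898)
∠(n_2, n_5) = 171.47°
δ = |180° − 171.47°| = 8.53°
8.53° ≤ 2α = 11.42°  →  valid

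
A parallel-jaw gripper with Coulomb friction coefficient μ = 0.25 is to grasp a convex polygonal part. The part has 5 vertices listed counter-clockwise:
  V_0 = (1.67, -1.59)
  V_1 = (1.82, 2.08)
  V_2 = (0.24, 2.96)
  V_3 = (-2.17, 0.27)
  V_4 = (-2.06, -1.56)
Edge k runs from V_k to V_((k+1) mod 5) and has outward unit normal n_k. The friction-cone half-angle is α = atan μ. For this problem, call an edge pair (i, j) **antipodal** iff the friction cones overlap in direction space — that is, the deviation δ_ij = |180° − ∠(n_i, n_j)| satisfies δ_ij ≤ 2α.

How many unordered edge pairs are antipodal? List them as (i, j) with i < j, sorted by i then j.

α = atan 0.25 = 14.04°;  2α = 28.07°
n_0 = (+0.9992, -0.0408)
n_1 = (+0.4866, +0.8736)
n_2 = (-0.7448, +0.6673)
n_3 = (-0.9982, -0.0600)
n_4 = (-0.0080, -1.0000)
  (0,1): δ = 116.78°  ·
  (0,2): δ = 39.52°  ·
  (0,3): δ = 5.78°  ✓
  (0,4): δ = 91.88°  ·
  (1,2): δ = 102.74°  ·
  (1,3): δ = 57.44°  ·
  (1,4): δ = 28.66°  ·
  (2,3): δ = 134.70°  ·
  (2,4): δ = 48.60°  ·
  (3,4): δ = 93.90°  ·
antipodal pairs: 1

count = 1; pairs: (0,3)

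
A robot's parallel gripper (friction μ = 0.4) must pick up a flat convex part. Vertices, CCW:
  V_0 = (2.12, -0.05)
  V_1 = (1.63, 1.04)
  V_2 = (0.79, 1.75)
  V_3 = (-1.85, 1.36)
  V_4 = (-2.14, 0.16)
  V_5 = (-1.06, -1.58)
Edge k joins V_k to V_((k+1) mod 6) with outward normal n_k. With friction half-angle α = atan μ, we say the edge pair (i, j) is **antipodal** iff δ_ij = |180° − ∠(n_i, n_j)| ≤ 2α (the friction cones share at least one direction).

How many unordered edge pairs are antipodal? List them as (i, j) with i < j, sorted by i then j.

α = atan 0.4 = 21.80°;  2α = 43.60°
n_0 = (+0.9121, +0.4100)
n_1 = (+0.6455, +0.7637)
n_2 = (-0.1461, +0.9893)
n_3 = (-0.9720, +0.2349)
n_4 = (-0.8496, -0.5274)
n_5 = (+0.4336, -0.9011)
  (0,1): δ = 154.41°  ·
  (0,2): δ = 105.80°  ·
  (0,3): δ = 37.79°  ✓
  (0,4): δ = 7.62°  ✓
  (0,5): δ = 91.49°  ·
  (1,2): δ = 131.39°  ·
  (1,3): δ = 63.38°  ·
  (1,4): δ = 17.97°  ✓
  (1,5): δ = 65.90°  ·
  (2,3): δ = 111.99°  ·
  (2,4): δ = 66.58°  ·
  (2,5): δ = 17.29°  ✓
  (3,4): δ = 134.59°  ·
  (3,5): δ = 50.72°  ·
  (4,5): δ = 96.13°  ·
antipodal pairs: 4

count = 4; pairs: (0,3), (0,4), (1,4), (2,5)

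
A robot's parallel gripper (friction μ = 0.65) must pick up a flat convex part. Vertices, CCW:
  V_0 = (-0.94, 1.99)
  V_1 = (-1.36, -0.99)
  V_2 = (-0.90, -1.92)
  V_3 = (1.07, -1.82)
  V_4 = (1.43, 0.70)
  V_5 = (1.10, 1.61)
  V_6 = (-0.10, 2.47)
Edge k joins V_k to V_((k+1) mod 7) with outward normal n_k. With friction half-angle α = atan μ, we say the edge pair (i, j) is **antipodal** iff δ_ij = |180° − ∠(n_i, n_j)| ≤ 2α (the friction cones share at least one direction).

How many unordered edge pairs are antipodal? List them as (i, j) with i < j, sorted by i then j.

count = 9; pairs: (0,3), (0,4), (0,5), (1,3), (1,4), (1,5), (2,5), (2,6), (3,6)

α = atan 0.65 = 33.02°;  2α = 66.05°
n_0 = (-0.9902, +0.1396)
n_1 = (-0.8963, -0.4434)
n_2 = (+0.0507, -0.9987)
n_3 = (+0.9899, -0.1414)
n_4 = (+0.9401, +0.3409)
n_5 = (+0.5825, +0.8128)
n_6 = (-0.4961, +0.8682)
  (0,1): δ = 145.66°  ·
  (0,2): δ = 79.07°  ·
  (0,3): δ = 0.11°  ✓
  (0,4): δ = 27.95°  ✓
  (0,5): δ = 62.39°  ✓
  (0,6): δ = 127.77°  ·
  (1,2): δ = 113.41°  ·
  (1,3): δ = 34.45°  ✓
  (1,4): δ = 6.39°  ✓
  (1,5): δ = 28.05°  ✓
  (1,6): δ = 93.43°  ·
  (2,3): δ = 101.04°  ·
  (2,4): δ = 72.97°  ·
  (2,5): δ = 38.53°  ✓
  (2,6): δ = 26.84°  ✓
  (3,4): δ = 151.94°  ·
  (3,5): δ = 117.50°  ·
  (3,6): δ = 52.13°  ✓
  (4,5): δ = 145.56°  ·
  (4,6): δ = 80.19°  ·
  (5,6): δ = 114.63°  ·
antipodal pairs: 9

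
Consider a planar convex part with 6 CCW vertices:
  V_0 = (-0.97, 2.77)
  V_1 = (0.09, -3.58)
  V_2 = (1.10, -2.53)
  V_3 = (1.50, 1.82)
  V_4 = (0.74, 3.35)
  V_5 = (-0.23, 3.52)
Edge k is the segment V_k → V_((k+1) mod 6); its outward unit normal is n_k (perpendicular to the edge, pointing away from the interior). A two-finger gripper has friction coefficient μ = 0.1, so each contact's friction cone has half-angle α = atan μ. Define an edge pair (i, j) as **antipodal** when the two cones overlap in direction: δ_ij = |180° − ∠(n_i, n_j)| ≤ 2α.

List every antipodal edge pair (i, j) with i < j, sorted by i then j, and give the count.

count = 1; pairs: (1,5)

α = atan 0.1 = 5.71°;  2α = 11.42°
n_0 = (-0.9864, -0.1647)
n_1 = (+0.7207, -0.6932)
n_2 = (+0.9958, -0.0916)
n_3 = (+0.8956, +0.4449)
n_4 = (+0.1726, +0.9850)
n_5 = (-0.7118, +0.7023)
  (0,1): δ = 53.36°  ·
  (0,2): δ = 14.73°  ·
  (0,3): δ = 16.94°  ·
  (0,4): δ = 70.58°  ·
  (0,5): δ = 125.91°  ·
  (1,2): δ = 141.37°  ·
  (1,3): δ = 109.70°  ·
  (1,4): δ = 56.05°  ·
  (1,5): δ = 0.73°  ✓
  (2,3): δ = 148.33°  ·
  (2,4): δ = 94.69°  ·
  (2,5): δ = 39.36°  ·
  (3,4): δ = 126.36°  ·
  (3,5): δ = 71.03°  ·
  (4,5): δ = 124.67°  ·
antipodal pairs: 1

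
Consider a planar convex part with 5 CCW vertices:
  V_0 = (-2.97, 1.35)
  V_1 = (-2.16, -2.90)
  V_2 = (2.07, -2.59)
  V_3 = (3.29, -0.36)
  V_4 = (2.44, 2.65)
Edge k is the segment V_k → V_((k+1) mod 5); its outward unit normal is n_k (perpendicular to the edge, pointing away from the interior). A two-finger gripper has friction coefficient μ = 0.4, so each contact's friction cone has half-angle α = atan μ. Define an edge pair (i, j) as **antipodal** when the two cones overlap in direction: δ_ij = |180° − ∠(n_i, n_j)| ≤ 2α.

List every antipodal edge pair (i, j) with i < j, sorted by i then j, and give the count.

α = atan 0.4 = 21.80°;  2α = 43.60°
n_0 = (-0.9823, -0.1872)
n_1 = (+0.0731, -0.9973)
n_2 = (+0.8773, -0.4800)
n_3 = (+0.9624, +0.2718)
n_4 = (-0.2336, +0.9723)
  (0,1): δ = 96.60°  ·
  (0,2): δ = 39.47°  ✓
  (0,3): δ = 4.98°  ✓
  (0,4): δ = 92.72°  ·
  (1,2): δ = 122.87°  ·
  (1,3): δ = 78.42°  ·
  (1,4): δ = 9.32°  ✓
  (2,3): δ = 135.55°  ·
  (2,4): δ = 47.81°  ·
  (3,4): δ = 92.26°  ·
antipodal pairs: 3

count = 3; pairs: (0,2), (0,3), (1,4)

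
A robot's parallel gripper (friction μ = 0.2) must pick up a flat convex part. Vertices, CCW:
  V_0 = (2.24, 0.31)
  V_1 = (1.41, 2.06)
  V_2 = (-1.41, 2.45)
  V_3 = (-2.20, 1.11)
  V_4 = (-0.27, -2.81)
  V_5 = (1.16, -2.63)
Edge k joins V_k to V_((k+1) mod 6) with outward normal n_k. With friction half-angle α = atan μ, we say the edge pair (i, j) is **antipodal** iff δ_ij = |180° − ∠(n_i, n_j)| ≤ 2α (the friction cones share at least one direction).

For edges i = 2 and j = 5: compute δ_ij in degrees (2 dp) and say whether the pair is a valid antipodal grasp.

δ = 10.35°, valid

α = atan 0.2 = 11.31°;  2α = 22.62°
edge 2: e_2 = (-0.79, -1.34);  n_2 = (-0.8614, +0.5079)
edge 5: e_5 = (+1.08, +2.94);  n_5 = (+0.9387, -0.3448)
∠(n_2, n_5) = 169.65°
δ = |180° − 169.65°| = 10.35°
10.35° ≤ 2α = 22.62°  →  valid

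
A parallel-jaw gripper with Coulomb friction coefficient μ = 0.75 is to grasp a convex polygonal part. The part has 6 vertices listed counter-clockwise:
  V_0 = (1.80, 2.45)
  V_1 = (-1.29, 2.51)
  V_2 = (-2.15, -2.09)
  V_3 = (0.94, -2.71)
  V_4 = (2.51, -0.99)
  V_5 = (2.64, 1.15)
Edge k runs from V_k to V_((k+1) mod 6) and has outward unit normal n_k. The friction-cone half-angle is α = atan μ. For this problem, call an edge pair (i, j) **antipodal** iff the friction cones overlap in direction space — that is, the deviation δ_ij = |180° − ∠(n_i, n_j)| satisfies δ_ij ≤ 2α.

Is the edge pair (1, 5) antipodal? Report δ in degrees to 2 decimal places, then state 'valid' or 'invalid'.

α = atan 0.75 = 36.87°;  2α = 73.74°
edge 1: e_1 = (-0.86, -4.60);  n_1 = (-0.9830, +0.1838)
edge 5: e_5 = (-0.84, +1.30);  n_5 = (+0.8399, +0.5427)
∠(n_1, n_5) = 136.54°
δ = |180° − 136.54°| = 43.46°
43.46° ≤ 2α = 73.74°  →  valid

δ = 43.46°, valid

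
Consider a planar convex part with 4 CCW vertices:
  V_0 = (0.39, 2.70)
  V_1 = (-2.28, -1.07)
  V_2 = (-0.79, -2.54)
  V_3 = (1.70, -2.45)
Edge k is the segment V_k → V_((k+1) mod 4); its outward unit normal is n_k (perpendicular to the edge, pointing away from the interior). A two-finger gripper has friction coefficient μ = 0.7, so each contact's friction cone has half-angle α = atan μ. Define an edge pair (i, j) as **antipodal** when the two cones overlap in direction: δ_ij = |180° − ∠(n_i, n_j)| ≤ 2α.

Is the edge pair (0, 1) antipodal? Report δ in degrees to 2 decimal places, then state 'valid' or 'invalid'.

α = atan 0.7 = 34.99°;  2α = 69.98°
edge 0: e_0 = (-2.67, -3.77);  n_0 = (-0.8161, +0.5780)
edge 1: e_1 = (+1.49, -1.47);  n_1 = (-0.7023, -0.7119)
∠(n_0, n_1) = 80.69°
δ = |180° − 80.69°| = 99.31°
99.31° > 2α = 69.98°  →  invalid

δ = 99.31°, invalid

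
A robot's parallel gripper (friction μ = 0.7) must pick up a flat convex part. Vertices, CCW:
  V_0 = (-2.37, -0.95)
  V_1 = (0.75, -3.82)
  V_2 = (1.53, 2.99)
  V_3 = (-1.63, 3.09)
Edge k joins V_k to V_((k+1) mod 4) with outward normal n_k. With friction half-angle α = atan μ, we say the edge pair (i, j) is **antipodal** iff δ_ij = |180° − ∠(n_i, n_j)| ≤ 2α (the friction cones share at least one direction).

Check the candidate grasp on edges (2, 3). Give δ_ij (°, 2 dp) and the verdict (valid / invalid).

α = atan 0.7 = 34.99°;  2α = 69.98°
edge 2: e_2 = (-3.16, +0.10);  n_2 = (+0.0316, +0.9995)
edge 3: e_3 = (-0.74, -4.04);  n_3 = (-0.9836, +0.1802)
∠(n_2, n_3) = 81.43°
δ = |180° − 81.43°| = 98.57°
98.57° > 2α = 69.98°  →  invalid

δ = 98.57°, invalid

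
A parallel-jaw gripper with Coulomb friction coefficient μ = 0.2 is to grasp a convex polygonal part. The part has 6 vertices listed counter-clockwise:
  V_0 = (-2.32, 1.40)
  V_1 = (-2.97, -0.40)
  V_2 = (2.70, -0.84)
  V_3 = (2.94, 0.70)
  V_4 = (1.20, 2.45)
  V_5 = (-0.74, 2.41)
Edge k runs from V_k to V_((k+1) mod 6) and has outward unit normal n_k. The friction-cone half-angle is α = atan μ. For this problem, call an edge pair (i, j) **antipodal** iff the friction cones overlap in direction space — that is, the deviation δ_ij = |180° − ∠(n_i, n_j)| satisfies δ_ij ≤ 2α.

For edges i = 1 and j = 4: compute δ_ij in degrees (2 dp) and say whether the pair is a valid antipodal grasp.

δ = 5.62°, valid

α = atan 0.2 = 11.31°;  2α = 22.62°
edge 1: e_1 = (+5.67, -0.44);  n_1 = (-0.0774, -0.9970)
edge 4: e_4 = (-1.94, -0.04);  n_4 = (-0.0206, +0.9998)
∠(n_1, n_4) = 174.38°
δ = |180° − 174.38°| = 5.62°
5.62° ≤ 2α = 22.62°  →  valid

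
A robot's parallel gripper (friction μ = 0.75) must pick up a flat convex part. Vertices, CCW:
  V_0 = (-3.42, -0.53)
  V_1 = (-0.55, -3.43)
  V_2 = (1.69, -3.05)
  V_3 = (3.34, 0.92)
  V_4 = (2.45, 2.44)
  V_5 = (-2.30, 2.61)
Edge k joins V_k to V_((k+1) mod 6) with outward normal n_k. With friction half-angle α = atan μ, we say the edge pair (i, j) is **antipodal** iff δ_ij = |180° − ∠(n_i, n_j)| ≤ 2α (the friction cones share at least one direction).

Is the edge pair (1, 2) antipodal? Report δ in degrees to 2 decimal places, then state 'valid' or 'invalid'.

δ = 122.20°, invalid

α = atan 0.75 = 36.87°;  2α = 73.74°
edge 1: e_1 = (+2.24, +0.38);  n_1 = (+0.1673, -0.9859)
edge 2: e_2 = (+1.65, +3.97);  n_2 = (+0.9234, -0.3838)
∠(n_1, n_2) = 57.80°
δ = |180° − 57.80°| = 122.20°
122.20° > 2α = 73.74°  →  invalid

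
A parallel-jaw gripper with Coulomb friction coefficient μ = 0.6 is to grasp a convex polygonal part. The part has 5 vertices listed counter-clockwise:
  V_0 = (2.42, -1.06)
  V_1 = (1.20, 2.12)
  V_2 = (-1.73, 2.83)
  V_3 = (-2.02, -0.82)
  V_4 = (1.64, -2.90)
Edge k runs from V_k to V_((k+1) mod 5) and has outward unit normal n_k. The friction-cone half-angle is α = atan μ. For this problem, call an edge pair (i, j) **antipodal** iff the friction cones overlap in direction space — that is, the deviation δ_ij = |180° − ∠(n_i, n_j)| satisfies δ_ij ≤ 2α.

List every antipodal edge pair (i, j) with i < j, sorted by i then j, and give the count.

count = 4; pairs: (0,2), (0,3), (1,3), (2,4)

α = atan 0.6 = 30.96°;  2α = 61.93°
n_0 = (+0.9336, +0.3582)
n_1 = (+0.2355, +0.9719)
n_2 = (-0.9969, +0.0792)
n_3 = (-0.4941, -0.8694)
n_4 = (+0.9207, -0.3903)
  (0,1): δ = 124.61°  ·
  (0,2): δ = 25.53°  ✓
  (0,3): δ = 39.40°  ✓
  (0,4): δ = 136.04°  ·
  (1,2): δ = 80.92°  ·
  (1,3): δ = 15.99°  ✓
  (1,4): δ = 80.65°  ·
  (2,3): δ = 115.07°  ·
  (2,4): δ = 18.43°  ✓
  (3,4): δ = 83.36°  ·
antipodal pairs: 4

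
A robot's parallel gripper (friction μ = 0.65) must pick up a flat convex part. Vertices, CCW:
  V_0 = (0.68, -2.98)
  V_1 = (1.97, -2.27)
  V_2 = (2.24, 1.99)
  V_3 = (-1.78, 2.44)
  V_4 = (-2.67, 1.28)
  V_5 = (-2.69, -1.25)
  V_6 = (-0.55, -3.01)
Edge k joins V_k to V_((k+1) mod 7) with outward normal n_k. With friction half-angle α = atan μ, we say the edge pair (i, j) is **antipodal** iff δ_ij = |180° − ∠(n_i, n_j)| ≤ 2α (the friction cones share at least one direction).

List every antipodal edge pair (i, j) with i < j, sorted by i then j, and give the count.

α = atan 0.65 = 33.02°;  2α = 66.05°
n_0 = (+0.4822, -0.8761)
n_1 = (+0.9980, -0.0633)
n_2 = (+0.1112, +0.9938)
n_3 = (-0.7934, +0.6087)
n_4 = (-1.0000, +0.0079)
n_5 = (-0.6352, -0.7723)
n_6 = (+0.0244, -0.9997)
  (0,1): δ = 122.45°  ·
  (0,2): δ = 35.21°  ✓
  (0,3): δ = 23.68°  ✓
  (0,4): δ = 60.72°  ✓
  (0,5): δ = 111.74°  ·
  (0,6): δ = 152.57°  ·
  (1,2): δ = 92.76°  ·
  (1,3): δ = 33.87°  ✓
  (1,4): δ = 3.17°  ✓
  (1,5): δ = 54.19°  ✓
  (1,6): δ = 95.02°  ·
  (2,3): δ = 121.11°  ·
  (2,4): δ = 84.07°  ·
  (2,5): δ = 33.05°  ✓
  (2,6): δ = 7.78°  ✓
  (3,4): δ = 142.96°  ·
  (3,5): δ = 91.94°  ·
  (3,6): δ = 51.11°  ✓
  (4,5): δ = 128.98°  ·
  (4,6): δ = 88.15°  ·
  (5,6): δ = 139.17°  ·
antipodal pairs: 9

count = 9; pairs: (0,2), (0,3), (0,4), (1,3), (1,4), (1,5), (2,5), (2,6), (3,6)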